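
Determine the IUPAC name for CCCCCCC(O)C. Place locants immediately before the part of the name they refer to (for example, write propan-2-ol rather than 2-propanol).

octan-2-ol

Counting along the main chain through the –OH group gives 8 carbons: the parent is octane.
An alcohol (–OH) is the principal characteristic group, giving the suffix -ol.
Choose the numbering such that numbering from this end puts the hydroxyl group at C-2 rather than C-7.
This places the hydroxyl at C-2.
The name is octan-2-ol.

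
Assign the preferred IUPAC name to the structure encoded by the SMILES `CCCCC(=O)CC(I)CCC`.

Counting along the main chain through the carbonyl gives 10 carbons: the parent is decane.
The principal characteristic group is a ketone (C=O on an internal carbon), named with the suffix -one.
The numbering direction is chosen so that numbering from this end puts the carbonyl group at C-5 rather than C-6.
With this numbering: the carbonyl at C-5; an iodo group at C-7.
Putting it together: 7-iododecan-5-one.

7-iododecan-5-one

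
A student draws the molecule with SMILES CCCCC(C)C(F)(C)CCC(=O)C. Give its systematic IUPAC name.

5-fluoro-5,6-dimethyldecan-2-one

Counting along the main chain through the carbonyl gives 10 carbons: the parent is decane.
A ketone (C=O on an internal carbon) is the principal characteristic group, giving the suffix -one.
Number the chain so that numbering from this end puts the carbonyl group at C-2 rather than C-9.
That gives the carbonyl at C-2; a fluoro group at C-5; methyl groups at C-5 and C-6.
Substituent prefixes are cited in alphabetical order (multiplying prefixes like di-/tri- are ignored for ordering).
Putting it together: 5-fluoro-5,6-dimethyldecan-2-one.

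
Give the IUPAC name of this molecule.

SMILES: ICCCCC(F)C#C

The longest carbon chain that includes the multiple bond has 7 carbons, so the parent hydride is heptane.
A C≡C triple bond in the chain gives the infix -yne-.
Choose the numbering such that numbering from this end puts the triple bond at C-1 rather than C-6.
This places the triple bond between C-1 and C-2; a fluoro group at C-3; an iodo group at C-7.
Prefixes are listed alphabetically: fluoro, iodo.
The name is 3-fluoro-7-iodohept-1-yne.

3-fluoro-7-iodohept-1-yne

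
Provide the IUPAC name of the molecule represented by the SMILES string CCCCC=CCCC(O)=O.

The longest carbon chain that includes the –COOH group and the multiple bond has 9 carbons, so the parent hydride is nonane.
A carboxylic acid (terminal –COOH) is the principal characteristic group, giving the suffix -oic acid.
The chain contains a C=C double bond, so the unsaturation ending is -ene.
The numbering direction is chosen so that the carboxylic acid carbon is C-1 by definition.
That gives the double bond between C-4 and C-5.
Assembling the pieces gives non-4-enoic acid.

non-4-enoic acid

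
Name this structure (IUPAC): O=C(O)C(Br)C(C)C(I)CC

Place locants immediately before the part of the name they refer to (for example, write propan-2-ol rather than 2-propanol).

The longest carbon chain that includes the –COOH group has 6 carbons, so the parent hydride is hexane.
The principal characteristic group is a carboxylic acid (terminal –COOH), named with the suffix -oic acid.
Number the chain so that the carboxylic acid carbon is C-1 by definition.
That gives a bromo group at C-2; an iodo group at C-4; a methyl group at C-3.
Substituent prefixes are cited in alphabetical order (multiplying prefixes like di-/tri- are ignored for ordering).
The name is 2-bromo-4-iodo-3-methylhexanoic acid.

2-bromo-4-iodo-3-methylhexanoic acid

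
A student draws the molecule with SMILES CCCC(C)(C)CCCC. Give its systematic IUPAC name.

The longest continuous carbon chain has 8 atoms, so the parent hydride is octane.
Number the chain so that the substituent locant set {4,4} is lower than {5,5} at the first point of difference.
This places two methyl groups at C-4.
The name is 4,4-dimethyloctane.

4,4-dimethyloctane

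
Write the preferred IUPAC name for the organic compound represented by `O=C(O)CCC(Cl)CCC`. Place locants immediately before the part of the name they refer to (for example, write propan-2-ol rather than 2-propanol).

4-chloroheptanoic acid

Counting along the main chain through the –COOH group gives 7 carbons: the parent is heptane.
The highest-priority functional group is a carboxylic acid (terminal –COOH), so the name ends in -oic acid.
Choose the numbering such that the carboxylic acid carbon is C-1 by definition.
With this numbering: a chloro group at C-4.
Assembling the pieces gives 4-chloroheptanoic acid.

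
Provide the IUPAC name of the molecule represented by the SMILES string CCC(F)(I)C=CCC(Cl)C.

The longest chain bearing the multiple bond is 8 carbons long (octane).
A C=C double bond in the chain gives the infix -ene-.
Number the chain so that the substituent locant set {2,6,6} is lower than {3,3,7} at the first point of difference.
This places the double bond between C-4 and C-5; a chloro group at C-2; a fluoro group at C-6; an iodo group at C-6.
Substituent prefixes are cited in alphabetical order (multiplying prefixes like di-/tri- are ignored for ordering).
Assembling the pieces gives 2-chloro-6-fluoro-6-iodooct-4-ene.

2-chloro-6-fluoro-6-iodooct-4-ene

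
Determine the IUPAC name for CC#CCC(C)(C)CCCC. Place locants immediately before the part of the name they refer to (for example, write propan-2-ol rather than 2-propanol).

The longest carbon chain that includes the multiple bond has 9 carbons, so the parent hydride is nonane.
The chain contains a C≡C triple bond, so the unsaturation ending is -yne.
Number the chain so that numbering from this end puts the triple bond at C-2 rather than C-7.
This places the triple bond between C-2 and C-3; two methyl groups at C-5.
Putting it together: 5,5-dimethylnon-2-yne.

5,5-dimethylnon-2-yne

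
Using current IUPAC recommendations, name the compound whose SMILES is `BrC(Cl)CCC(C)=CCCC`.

1-bromo-1-chloro-4-methyloct-4-ene

Counting along the main chain through the multiple bond gives 8 carbons: the parent is octane.
A C=C double bond in the chain gives the infix -ene-.
Choose the numbering such that the substituent locant set {1,1,4} is lower than {5,8,8} at the first point of difference.
With this numbering: the double bond between C-4 and C-5; a bromo group at C-1; a chloro group at C-1; a methyl group at C-4.
Substituent prefixes are cited in alphabetical order (multiplying prefixes like di-/tri- are ignored for ordering).
Assembling the pieces gives 1-bromo-1-chloro-4-methyloct-4-ene.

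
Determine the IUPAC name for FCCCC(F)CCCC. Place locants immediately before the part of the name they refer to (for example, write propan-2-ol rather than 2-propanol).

1,4-difluorooctane

The longest carbon chain is 8 atoms: the parent is octane.
Number the chain so that the substituent locant set {1,4} is lower than {5,8} at the first point of difference.
With this numbering: fluoro groups at C-1 and C-4.
Putting it together: 1,4-difluorooctane.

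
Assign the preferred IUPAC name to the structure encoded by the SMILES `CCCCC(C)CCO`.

The longest carbon chain that includes the –OH group has 7 carbons, so the parent hydride is heptane.
The highest-priority functional group is an alcohol (–OH), so the name ends in -ol.
The numbering direction is chosen so that numbering from this end puts the hydroxyl group at C-1 rather than C-7.
With this numbering: the hydroxyl at C-1; a methyl group at C-3.
Assembling the pieces gives 3-methylheptan-1-ol.

3-methylheptan-1-ol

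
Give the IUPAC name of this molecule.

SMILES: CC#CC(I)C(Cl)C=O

2-chloro-3-iodohex-4-ynal

Counting along the main chain through the –CHO group and the multiple bond gives 6 carbons: the parent is hexane.
An aldehyde (terminal –CHO) is the principal characteristic group, giving the suffix -al.
There is one C≡C triple bond, indicated by the ending -yne.
Number the chain so that the aldehyde carbon is C-1 by definition.
With this numbering: the triple bond between C-4 and C-5; a chloro group at C-2; an iodo group at C-3.
Substituent prefixes are cited in alphabetical order (multiplying prefixes like di-/tri- are ignored for ordering).
Putting it together: 2-chloro-3-iodohex-4-ynal.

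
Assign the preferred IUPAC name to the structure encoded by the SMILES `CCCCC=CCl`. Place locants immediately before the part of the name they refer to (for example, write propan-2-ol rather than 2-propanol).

The longest carbon chain that includes the multiple bond has 6 carbons, so the parent hydride is hexane.
There is one C=C double bond, indicated by the ending -ene.
The numbering direction is chosen so that numbering from this end puts the double bond at C-1 rather than C-5.
With this numbering: the double bond between C-1 and C-2; a chloro group at C-1.
Assembling the pieces gives 1-chlorohex-1-ene.

1-chlorohex-1-ene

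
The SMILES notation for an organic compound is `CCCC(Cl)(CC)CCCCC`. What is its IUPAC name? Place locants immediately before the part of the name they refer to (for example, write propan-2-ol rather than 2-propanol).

4-chloro-4-ethylnonane

The longest continuous carbon chain has 9 atoms, so the parent hydride is nonane.
The numbering direction is chosen so that the substituent locant set {4,4} is lower than {6,6} at the first point of difference.
This places a chloro group at C-4; an ethyl group at C-4.
The substituents are ordered alphabetically, ignoring any di-/tri- multipliers.
The name is 4-chloro-4-ethylnonane.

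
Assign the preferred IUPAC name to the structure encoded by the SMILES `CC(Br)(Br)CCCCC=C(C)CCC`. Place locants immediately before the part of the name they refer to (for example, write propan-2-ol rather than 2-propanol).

10,10-dibromo-4-methylundec-4-ene

The longest carbon chain that includes the multiple bond has 11 carbons, so the parent hydride is undecane.
A C=C double bond in the chain gives the infix -ene-.
The numbering direction is chosen so that numbering from this end puts the double bond at C-4 rather than C-7.
That gives the double bond between C-4 and C-5; two bromo groups at C-10; a methyl group at C-4.
Substituent prefixes are cited in alphabetical order (multiplying prefixes like di-/tri- are ignored for ordering).
Assembling the pieces gives 10,10-dibromo-4-methylundec-4-ene.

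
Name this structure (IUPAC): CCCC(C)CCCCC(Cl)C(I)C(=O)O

The longest chain bearing the –COOH group is 11 carbons long (undecane).
A carboxylic acid (terminal –COOH) is the principal characteristic group, giving the suffix -oic acid.
Choose the numbering such that the carboxylic acid carbon is C-1 by definition.
This places a chloro group at C-3; an iodo group at C-2; a methyl group at C-8.
Substituent prefixes are cited in alphabetical order (multiplying prefixes like di-/tri- are ignored for ordering).
Putting it together: 3-chloro-2-iodo-8-methylundecanoic acid.

3-chloro-2-iodo-8-methylundecanoic acid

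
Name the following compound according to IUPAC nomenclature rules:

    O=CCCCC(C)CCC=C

The longest carbon chain that includes the –CHO group and the multiple bond has 9 carbons, so the parent hydride is nonane.
An aldehyde (terminal –CHO) is the principal characteristic group, giving the suffix -al.
There is one C=C double bond, indicated by the ending -ene.
Choose the numbering such that the aldehyde carbon is C-1 by definition.
This places the double bond between C-8 and C-9; a methyl group at C-5.
The name is 5-methylnon-8-enal.

5-methylnon-8-enal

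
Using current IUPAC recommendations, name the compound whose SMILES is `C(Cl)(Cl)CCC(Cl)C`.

The longest carbon chain is 5 atoms: the parent is pentane.
The numbering direction is chosen so that the substituent locant set {1,1,4} is lower than {2,5,5} at the first point of difference.
This places chloro groups at C-1 (×2) and C-4.
Assembling the pieces gives 1,1,4-trichloropentane.

1,1,4-trichloropentane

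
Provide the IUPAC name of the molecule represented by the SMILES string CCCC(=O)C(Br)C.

2-bromohexan-3-one

The longest chain bearing the carbonyl is 6 carbons long (hexane).
The highest-priority functional group is a ketone (C=O on an internal carbon), so the name ends in -one.
Choose the numbering such that numbering from this end puts the carbonyl group at C-3 rather than C-4.
That gives the carbonyl at C-3; a bromo group at C-2.
The name is 2-bromohexan-3-one.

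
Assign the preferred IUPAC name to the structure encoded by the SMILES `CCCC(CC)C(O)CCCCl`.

1-chloro-5-ethyloctan-4-ol

Counting along the main chain through the –OH group gives 8 carbons: the parent is octane.
An alcohol (–OH) is the principal characteristic group, giving the suffix -ol.
The numbering direction is chosen so that numbering from this end puts the hydroxyl group at C-4 rather than C-5.
That gives the hydroxyl at C-4; a chloro group at C-1; an ethyl group at C-5.
The substituents are ordered alphabetically, ignoring any di-/tri- multipliers.
Assembling the pieces gives 1-chloro-5-ethyloctan-4-ol.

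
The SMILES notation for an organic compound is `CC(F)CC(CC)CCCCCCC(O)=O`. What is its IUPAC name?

8-ethyl-10-fluoroundecanoic acid

The longest chain bearing the –COOH group is 11 carbons long (undecane).
The principal characteristic group is a carboxylic acid (terminal –COOH), named with the suffix -oic acid.
Number the chain so that the carboxylic acid carbon is C-1 by definition.
That gives an ethyl group at C-8; a fluoro group at C-10.
The substituents are ordered alphabetically, ignoring any di-/tri- multipliers.
The name is 8-ethyl-10-fluoroundecanoic acid.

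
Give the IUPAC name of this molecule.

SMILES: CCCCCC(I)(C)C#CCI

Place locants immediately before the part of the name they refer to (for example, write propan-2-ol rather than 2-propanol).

The longest chain bearing the multiple bond is 9 carbons long (nonane).
There is one C≡C triple bond, indicated by the ending -yne.
The numbering direction is chosen so that numbering from this end puts the triple bond at C-2 rather than C-7.
This places the triple bond between C-2 and C-3; iodo groups at C-1 and C-4; a methyl group at C-4.
Substituent prefixes are cited in alphabetical order (multiplying prefixes like di-/tri- are ignored for ordering).
The name is 1,4-diiodo-4-methylnon-2-yne.

1,4-diiodo-4-methylnon-2-yne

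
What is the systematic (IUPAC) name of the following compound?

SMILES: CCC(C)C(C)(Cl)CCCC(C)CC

4-chloro-3,4,8-trimethyldecane

The longest continuous carbon chain has 10 atoms, so the parent hydride is decane.
Choose the numbering such that the substituent locant set {3,4,4,8} is lower than {3,7,7,8} at the first point of difference.
That gives a chloro group at C-4; methyl groups at C-3 and C-4 and C-8.
Substituent prefixes are cited in alphabetical order (multiplying prefixes like di-/tri- are ignored for ordering).
Assembling the pieces gives 4-chloro-3,4,8-trimethyldecane.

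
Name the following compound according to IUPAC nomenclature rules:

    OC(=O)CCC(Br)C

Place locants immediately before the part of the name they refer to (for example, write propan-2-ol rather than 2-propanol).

4-bromopentanoic acid

The longest carbon chain that includes the –COOH group has 5 carbons, so the parent hydride is pentane.
A carboxylic acid (terminal –COOH) is the principal characteristic group, giving the suffix -oic acid.
The numbering direction is chosen so that the carboxylic acid carbon is C-1 by definition.
This places a bromo group at C-4.
Assembling the pieces gives 4-bromopentanoic acid.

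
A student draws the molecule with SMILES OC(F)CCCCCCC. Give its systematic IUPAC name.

1-fluorooctan-1-ol

The longest carbon chain that includes the –OH group has 8 carbons, so the parent hydride is octane.
An alcohol (–OH) is the principal characteristic group, giving the suffix -ol.
Number the chain so that numbering from this end puts the hydroxyl group at C-1 rather than C-8.
With this numbering: the hydroxyl at C-1; a fluoro group at C-1.
Putting it together: 1-fluorooctan-1-ol.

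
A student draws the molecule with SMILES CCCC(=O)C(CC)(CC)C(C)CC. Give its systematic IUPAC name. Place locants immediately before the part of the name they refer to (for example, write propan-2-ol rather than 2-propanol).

5,5-diethyl-6-methyloctan-4-one

The longest chain bearing the carbonyl is 8 carbons long (octane).
A ketone (C=O on an internal carbon) is the principal characteristic group, giving the suffix -one.
Choose the numbering such that numbering from this end puts the carbonyl group at C-4 rather than C-5.
This places the carbonyl at C-4; two ethyl groups at C-5; a methyl group at C-6.
Substituent prefixes are cited in alphabetical order (multiplying prefixes like di-/tri- are ignored for ordering).
The name is 5,5-diethyl-6-methyloctan-4-one.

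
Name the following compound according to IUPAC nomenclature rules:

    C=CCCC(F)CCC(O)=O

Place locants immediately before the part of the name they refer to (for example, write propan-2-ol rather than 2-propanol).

4-fluorooct-7-enoic acid

The longest carbon chain that includes the –COOH group and the multiple bond has 8 carbons, so the parent hydride is octane.
A carboxylic acid (terminal –COOH) is the principal characteristic group, giving the suffix -oic acid.
The chain contains a C=C double bond, so the unsaturation ending is -ene.
The numbering direction is chosen so that the carboxylic acid carbon is C-1 by definition.
That gives the double bond between C-7 and C-8; a fluoro group at C-4.
Assembling the pieces gives 4-fluorooct-7-enoic acid.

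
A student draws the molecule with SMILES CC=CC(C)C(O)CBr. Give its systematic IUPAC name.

1-bromo-3-methylhex-4-en-2-ol

Counting along the main chain through the –OH group and the multiple bond gives 6 carbons: the parent is hexane.
An alcohol (–OH) is the principal characteristic group, giving the suffix -ol.
There is one C=C double bond, indicated by the ending -ene.
Choose the numbering such that numbering from this end puts the hydroxyl group at C-2 rather than C-5.
This places the hydroxyl at C-2; the double bond between C-4 and C-5; a bromo group at C-1; a methyl group at C-3.
Substituent prefixes are cited in alphabetical order (multiplying prefixes like di-/tri- are ignored for ordering).
Putting it together: 1-bromo-3-methylhex-4-en-2-ol.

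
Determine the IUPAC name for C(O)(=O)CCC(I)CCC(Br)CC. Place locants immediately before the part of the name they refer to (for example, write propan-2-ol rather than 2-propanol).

7-bromo-4-iodononanoic acid

Counting along the main chain through the –COOH group gives 9 carbons: the parent is nonane.
The principal characteristic group is a carboxylic acid (terminal –COOH), named with the suffix -oic acid.
Number the chain so that the carboxylic acid carbon is C-1 by definition.
With this numbering: a bromo group at C-7; an iodo group at C-4.
Prefixes are listed alphabetically: bromo, iodo.
Assembling the pieces gives 7-bromo-4-iodononanoic acid.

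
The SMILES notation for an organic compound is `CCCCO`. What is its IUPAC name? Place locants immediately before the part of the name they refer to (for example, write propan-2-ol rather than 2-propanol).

The longest carbon chain that includes the –OH group has 4 carbons, so the parent hydride is butane.
An alcohol (–OH) is the principal characteristic group, giving the suffix -ol.
Choose the numbering such that numbering from this end puts the hydroxyl group at C-1 rather than C-4.
This places the hydroxyl at C-1.
Assembling the pieces gives butan-1-ol.

butan-1-ol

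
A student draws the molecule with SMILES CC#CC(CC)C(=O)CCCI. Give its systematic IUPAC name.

5-ethyl-1-iodooct-6-yn-4-one

The longest carbon chain that includes the carbonyl and the multiple bond has 8 carbons, so the parent hydride is octane.
A ketone (C=O on an internal carbon) is the principal characteristic group, giving the suffix -one.
The chain contains a C≡C triple bond, so the unsaturation ending is -yne.
Choose the numbering such that numbering from this end puts the carbonyl group at C-4 rather than C-5.
This places the carbonyl at C-4; the triple bond between C-6 and C-7; an ethyl group at C-5; an iodo group at C-1.
Prefixes are listed alphabetically: ethyl, iodo.
The name is 5-ethyl-1-iodooct-6-yn-4-one.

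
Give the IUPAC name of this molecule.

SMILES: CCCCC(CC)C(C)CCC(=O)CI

6-ethyl-1-iodo-5-methyldecan-2-one

The longest chain bearing the carbonyl is 10 carbons long (decane).
The principal characteristic group is a ketone (C=O on an internal carbon), named with the suffix -one.
Choose the numbering such that numbering from this end puts the carbonyl group at C-2 rather than C-9.
That gives the carbonyl at C-2; an ethyl group at C-6; an iodo group at C-1; a methyl group at C-5.
The substituents are ordered alphabetically, ignoring any di-/tri- multipliers.
The name is 6-ethyl-1-iodo-5-methyldecan-2-one.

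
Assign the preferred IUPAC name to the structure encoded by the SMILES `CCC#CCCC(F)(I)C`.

7-fluoro-7-iodooct-3-yne

Counting along the main chain through the multiple bond gives 8 carbons: the parent is octane.
There is one C≡C triple bond, indicated by the ending -yne.
Choose the numbering such that numbering from this end puts the triple bond at C-3 rather than C-5.
With this numbering: the triple bond between C-3 and C-4; a fluoro group at C-7; an iodo group at C-7.
The substituents are ordered alphabetically, ignoring any di-/tri- multipliers.
Assembling the pieces gives 7-fluoro-7-iodooct-3-yne.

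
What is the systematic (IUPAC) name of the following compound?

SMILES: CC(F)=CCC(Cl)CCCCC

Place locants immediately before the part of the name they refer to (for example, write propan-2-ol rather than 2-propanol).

Counting along the main chain through the multiple bond gives 10 carbons: the parent is decane.
There is one C=C double bond, indicated by the ending -ene.
Number the chain so that numbering from this end puts the double bond at C-2 rather than C-8.
That gives the double bond between C-2 and C-3; a chloro group at C-5; a fluoro group at C-2.
Prefixes are listed alphabetically: chloro, fluoro.
Putting it together: 5-chloro-2-fluorodec-2-ene.

5-chloro-2-fluorodec-2-ene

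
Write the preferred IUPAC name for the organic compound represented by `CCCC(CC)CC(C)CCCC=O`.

7-ethyl-5-methyldecanal

The longest chain bearing the –CHO group is 10 carbons long (decane).
An aldehyde (terminal –CHO) is the principal characteristic group, giving the suffix -al.
Number the chain so that the aldehyde carbon is C-1 by definition.
That gives an ethyl group at C-7; a methyl group at C-5.
The substituents are ordered alphabetically, ignoring any di-/tri- multipliers.
The name is 7-ethyl-5-methyldecanal.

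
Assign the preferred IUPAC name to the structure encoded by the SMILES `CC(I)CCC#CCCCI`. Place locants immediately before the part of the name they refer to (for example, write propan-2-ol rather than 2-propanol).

1,8-diiodonon-4-yne

The longest carbon chain that includes the multiple bond has 9 carbons, so the parent hydride is nonane.
There is one C≡C triple bond, indicated by the ending -yne.
Choose the numbering such that numbering from this end puts the triple bond at C-4 rather than C-5.
That gives the triple bond between C-4 and C-5; iodo groups at C-1 and C-8.
The name is 1,8-diiodonon-4-yne.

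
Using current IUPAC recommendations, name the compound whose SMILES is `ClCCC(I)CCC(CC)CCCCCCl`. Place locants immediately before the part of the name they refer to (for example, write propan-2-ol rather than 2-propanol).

1,11-dichloro-6-ethyl-3-iodoundecane

The longest carbon chain is 11 atoms: the parent is undecane.
Number the chain so that the substituent locant set {1,3,6,11} is lower than {1,6,9,11} at the first point of difference.
With this numbering: chloro groups at C-1 and C-11; an ethyl group at C-6; an iodo group at C-3.
The substituents are ordered alphabetically, ignoring any di-/tri- multipliers.
Assembling the pieces gives 1,11-dichloro-6-ethyl-3-iodoundecane.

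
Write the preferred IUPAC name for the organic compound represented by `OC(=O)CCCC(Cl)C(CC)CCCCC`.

5-chloro-6-ethylundecanoic acid

The longest chain bearing the –COOH group is 11 carbons long (undecane).
The principal characteristic group is a carboxylic acid (terminal –COOH), named with the suffix -oic acid.
The numbering direction is chosen so that the carboxylic acid carbon is C-1 by definition.
This places a chloro group at C-5; an ethyl group at C-6.
The substituents are ordered alphabetically, ignoring any di-/tri- multipliers.
The name is 5-chloro-6-ethylundecanoic acid.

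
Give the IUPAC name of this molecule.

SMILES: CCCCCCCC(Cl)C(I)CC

The longest carbon chain is 11 atoms: the parent is undecane.
The numbering direction is chosen so that the substituent locant set {3,4} is lower than {8,9} at the first point of difference.
With this numbering: a chloro group at C-4; an iodo group at C-3.
Prefixes are listed alphabetically: chloro, iodo.
Putting it together: 4-chloro-3-iodoundecane.

4-chloro-3-iodoundecane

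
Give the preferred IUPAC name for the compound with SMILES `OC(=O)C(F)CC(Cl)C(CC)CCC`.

4-chloro-5-ethyl-2-fluorooctanoic acid

The longest carbon chain that includes the –COOH group has 8 carbons, so the parent hydride is octane.
The highest-priority functional group is a carboxylic acid (terminal –COOH), so the name ends in -oic acid.
Number the chain so that the carboxylic acid carbon is C-1 by definition.
This places a chloro group at C-4; an ethyl group at C-5; a fluoro group at C-2.
Prefixes are listed alphabetically: chloro, ethyl, fluoro.
Putting it together: 4-chloro-5-ethyl-2-fluorooctanoic acid.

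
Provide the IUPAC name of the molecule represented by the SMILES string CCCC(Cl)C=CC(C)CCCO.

7-chloro-4-methyldec-5-en-1-ol

The longest chain bearing the –OH group and the multiple bond is 10 carbons long (decane).
The principal characteristic group is an alcohol (–OH), named with the suffix -ol.
The chain contains a C=C double bond, so the unsaturation ending is -ene.
Number the chain so that numbering from this end puts the hydroxyl group at C-1 rather than C-10.
That gives the hydroxyl at C-1; the double bond between C-5 and C-6; a chloro group at C-7; a methyl group at C-4.
The substituents are ordered alphabetically, ignoring any di-/tri- multipliers.
The name is 7-chloro-4-methyldec-5-en-1-ol.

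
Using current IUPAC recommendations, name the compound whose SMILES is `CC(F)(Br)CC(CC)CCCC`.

2-bromo-4-ethyl-2-fluorooctane

The parent chain contains 8 carbons (octane).
Choose the numbering such that the substituent locant set {2,2,4} is lower than {5,7,7} at the first point of difference.
With this numbering: a bromo group at C-2; an ethyl group at C-4; a fluoro group at C-2.
Substituent prefixes are cited in alphabetical order (multiplying prefixes like di-/tri- are ignored for ordering).
The name is 2-bromo-4-ethyl-2-fluorooctane.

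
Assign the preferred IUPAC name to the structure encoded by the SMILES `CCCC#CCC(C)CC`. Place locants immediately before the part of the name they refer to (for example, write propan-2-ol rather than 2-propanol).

7-methylnon-4-yne

Counting along the main chain through the multiple bond gives 9 carbons: the parent is nonane.
A C≡C triple bond in the chain gives the infix -yne-.
Choose the numbering such that numbering from this end puts the triple bond at C-4 rather than C-5.
This places the triple bond between C-4 and C-5; a methyl group at C-7.
The name is 7-methylnon-4-yne.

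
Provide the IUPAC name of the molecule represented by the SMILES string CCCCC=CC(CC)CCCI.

Counting along the main chain through the multiple bond gives 10 carbons: the parent is decane.
There is one C=C double bond, indicated by the ending -ene.
Choose the numbering such that the substituent locant set {1,4} is lower than {7,10} at the first point of difference.
With this numbering: the double bond between C-5 and C-6; an ethyl group at C-4; an iodo group at C-1.
Substituent prefixes are cited in alphabetical order (multiplying prefixes like di-/tri- are ignored for ordering).
Assembling the pieces gives 4-ethyl-1-iododec-5-ene.

4-ethyl-1-iododec-5-ene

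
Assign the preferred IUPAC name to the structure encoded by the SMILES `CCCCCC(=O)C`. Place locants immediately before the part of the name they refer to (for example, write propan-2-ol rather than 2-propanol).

heptan-2-one

Counting along the main chain through the carbonyl gives 7 carbons: the parent is heptane.
The highest-priority functional group is a ketone (C=O on an internal carbon), so the name ends in -one.
Choose the numbering such that numbering from this end puts the carbonyl group at C-2 rather than C-6.
That gives the carbonyl at C-2.
Assembling the pieces gives heptan-2-one.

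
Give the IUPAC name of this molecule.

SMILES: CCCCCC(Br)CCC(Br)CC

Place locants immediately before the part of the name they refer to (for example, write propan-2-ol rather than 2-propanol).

3,6-dibromoundecane

The longest carbon chain is 11 atoms: the parent is undecane.
The numbering direction is chosen so that the substituent locant set {3,6} is lower than {6,9} at the first point of difference.
That gives bromo groups at C-3 and C-6.
The name is 3,6-dibromoundecane.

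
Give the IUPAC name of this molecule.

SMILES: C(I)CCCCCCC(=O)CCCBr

1-bromo-11-iodoundecan-4-one

The longest carbon chain that includes the carbonyl has 11 carbons, so the parent hydride is undecane.
The highest-priority functional group is a ketone (C=O on an internal carbon), so the name ends in -one.
The numbering direction is chosen so that numbering from this end puts the carbonyl group at C-4 rather than C-8.
With this numbering: the carbonyl at C-4; a bromo group at C-1; an iodo group at C-11.
The substituents are ordered alphabetically, ignoring any di-/tri- multipliers.
Putting it together: 1-bromo-11-iodoundecan-4-one.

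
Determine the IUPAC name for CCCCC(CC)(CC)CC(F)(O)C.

4,4-diethyl-2-fluorooctan-2-ol

The longest chain bearing the –OH group is 8 carbons long (octane).
An alcohol (–OH) is the principal characteristic group, giving the suffix -ol.
The numbering direction is chosen so that numbering from this end puts the hydroxyl group at C-2 rather than C-7.
That gives the hydroxyl at C-2; two ethyl groups at C-4; a fluoro group at C-2.
Substituent prefixes are cited in alphabetical order (multiplying prefixes like di-/tri- are ignored for ordering).
The name is 4,4-diethyl-2-fluorooctan-2-ol.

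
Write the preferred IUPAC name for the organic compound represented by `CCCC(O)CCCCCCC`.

The longest carbon chain that includes the –OH group has 11 carbons, so the parent hydride is undecane.
An alcohol (–OH) is the principal characteristic group, giving the suffix -ol.
The numbering direction is chosen so that numbering from this end puts the hydroxyl group at C-4 rather than C-8.
This places the hydroxyl at C-4.
Assembling the pieces gives undecan-4-ol.

undecan-4-ol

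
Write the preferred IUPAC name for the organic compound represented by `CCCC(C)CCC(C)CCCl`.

The longest continuous carbon chain has 9 atoms, so the parent hydride is nonane.
The numbering direction is chosen so that the substituent locant set {1,3,6} is lower than {4,7,9} at the first point of difference.
This places a chloro group at C-1; methyl groups at C-3 and C-6.
The substituents are ordered alphabetically, ignoring any di-/tri- multipliers.
Putting it together: 1-chloro-3,6-dimethylnonane.

1-chloro-3,6-dimethylnonane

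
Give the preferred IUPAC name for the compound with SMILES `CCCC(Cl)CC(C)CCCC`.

4-chloro-6-methyldecane

The longest carbon chain is 10 atoms: the parent is decane.
Number the chain so that the substituent locant set {4,6} is lower than {5,7} at the first point of difference.
That gives a chloro group at C-4; a methyl group at C-6.
Substituent prefixes are cited in alphabetical order (multiplying prefixes like di-/tri- are ignored for ordering).
The name is 4-chloro-6-methyldecane.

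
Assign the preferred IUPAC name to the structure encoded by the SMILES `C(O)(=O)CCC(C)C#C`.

4-methylhex-5-ynoic acid

The longest chain bearing the –COOH group and the multiple bond is 6 carbons long (hexane).
A carboxylic acid (terminal –COOH) is the principal characteristic group, giving the suffix -oic acid.
There is one C≡C triple bond, indicated by the ending -yne.
Number the chain so that the carboxylic acid carbon is C-1 by definition.
This places the triple bond between C-5 and C-6; a methyl group at C-4.
The name is 4-methylhex-5-ynoic acid.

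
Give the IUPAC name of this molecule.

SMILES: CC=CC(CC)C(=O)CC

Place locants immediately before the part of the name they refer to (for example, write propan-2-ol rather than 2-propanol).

4-ethylhept-5-en-3-one

The longest carbon chain that includes the carbonyl and the multiple bond has 7 carbons, so the parent hydride is heptane.
A ketone (C=O on an internal carbon) is the principal characteristic group, giving the suffix -one.
There is one C=C double bond, indicated by the ending -ene.
Number the chain so that numbering from this end puts the carbonyl group at C-3 rather than C-5.
That gives the carbonyl at C-3; the double bond between C-5 and C-6; an ethyl group at C-4.
Putting it together: 4-ethylhept-5-en-3-one.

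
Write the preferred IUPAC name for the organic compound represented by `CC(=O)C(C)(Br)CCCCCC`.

3-bromo-3-methylnonan-2-one

The longest chain bearing the carbonyl is 9 carbons long (nonane).
The principal characteristic group is a ketone (C=O on an internal carbon), named with the suffix -one.
Choose the numbering such that numbering from this end puts the carbonyl group at C-2 rather than C-8.
That gives the carbonyl at C-2; a bromo group at C-3; a methyl group at C-3.
Prefixes are listed alphabetically: bromo, methyl.
Assembling the pieces gives 3-bromo-3-methylnonan-2-one.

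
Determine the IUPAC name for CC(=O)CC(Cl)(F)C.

4-chloro-4-fluoropentan-2-one

The longest carbon chain that includes the carbonyl has 5 carbons, so the parent hydride is pentane.
The highest-priority functional group is a ketone (C=O on an internal carbon), so the name ends in -one.
The numbering direction is chosen so that numbering from this end puts the carbonyl group at C-2 rather than C-4.
This places the carbonyl at C-2; a chloro group at C-4; a fluoro group at C-4.
Prefixes are listed alphabetically: chloro, fluoro.
Assembling the pieces gives 4-chloro-4-fluoropentan-2-one.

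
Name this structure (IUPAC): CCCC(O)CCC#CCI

Counting along the main chain through the –OH group and the multiple bond gives 9 carbons: the parent is nonane.
An alcohol (–OH) is the principal characteristic group, giving the suffix -ol.
The chain contains a C≡C triple bond, so the unsaturation ending is -yne.
Number the chain so that numbering from this end puts the hydroxyl group at C-4 rather than C-6.
This places the hydroxyl at C-4; the triple bond between C-7 and C-8; an iodo group at C-9.
Putting it together: 9-iodonon-7-yn-4-ol.

9-iodonon-7-yn-4-ol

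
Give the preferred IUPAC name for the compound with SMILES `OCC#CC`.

The longest chain bearing the –OH group and the multiple bond is 4 carbons long (butane).
An alcohol (–OH) is the principal characteristic group, giving the suffix -ol.
The chain contains a C≡C triple bond, so the unsaturation ending is -yne.
Number the chain so that numbering from this end puts the hydroxyl group at C-1 rather than C-4.
That gives the hydroxyl at C-1; the triple bond between C-2 and C-3.
Putting it together: but-2-yn-1-ol.

but-2-yn-1-ol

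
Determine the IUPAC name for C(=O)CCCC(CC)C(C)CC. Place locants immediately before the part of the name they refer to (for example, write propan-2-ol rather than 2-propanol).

The longest carbon chain that includes the –CHO group has 8 carbons, so the parent hydride is octane.
The highest-priority functional group is an aldehyde (terminal –CHO), so the name ends in -al.
Number the chain so that the aldehyde carbon is C-1 by definition.
This places an ethyl group at C-5; a methyl group at C-6.
Substituent prefixes are cited in alphabetical order (multiplying prefixes like di-/tri- are ignored for ordering).
The name is 5-ethyl-6-methyloctanal.

5-ethyl-6-methyloctanal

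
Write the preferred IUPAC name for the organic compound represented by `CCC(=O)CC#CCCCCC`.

The longest chain bearing the carbonyl and the multiple bond is 11 carbons long (undecane).
The principal characteristic group is a ketone (C=O on an internal carbon), named with the suffix -one.
There is one C≡C triple bond, indicated by the ending -yne.
Number the chain so that numbering from this end puts the carbonyl group at C-3 rather than C-9.
With this numbering: the carbonyl at C-3; the triple bond between C-5 and C-6.
Assembling the pieces gives undec-5-yn-3-one.

undec-5-yn-3-one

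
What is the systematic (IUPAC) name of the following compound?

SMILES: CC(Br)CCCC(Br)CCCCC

The longest continuous carbon chain has 11 atoms, so the parent hydride is undecane.
The numbering direction is chosen so that the substituent locant set {2,6} is lower than {6,10} at the first point of difference.
With this numbering: bromo groups at C-2 and C-6.
The name is 2,6-dibromoundecane.

2,6-dibromoundecane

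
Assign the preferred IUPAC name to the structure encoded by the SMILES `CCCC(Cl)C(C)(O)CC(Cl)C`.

The longest chain bearing the –OH group is 8 carbons long (octane).
An alcohol (–OH) is the principal characteristic group, giving the suffix -ol.
Choose the numbering such that numbering from this end puts the hydroxyl group at C-4 rather than C-5.
With this numbering: the hydroxyl at C-4; chloro groups at C-2 and C-5; a methyl group at C-4.
The substituents are ordered alphabetically, ignoring any di-/tri- multipliers.
Putting it together: 2,5-dichloro-4-methyloctan-4-ol.

2,5-dichloro-4-methyloctan-4-ol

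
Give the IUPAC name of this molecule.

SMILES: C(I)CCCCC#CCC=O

The longest chain bearing the –CHO group and the multiple bond is 9 carbons long (nonane).
The principal characteristic group is an aldehyde (terminal –CHO), named with the suffix -al.
There is one C≡C triple bond, indicated by the ending -yne.
Choose the numbering such that the aldehyde carbon is C-1 by definition.
This places the triple bond between C-3 and C-4; an iodo group at C-9.
Putting it together: 9-iodonon-3-ynal.

9-iodonon-3-ynal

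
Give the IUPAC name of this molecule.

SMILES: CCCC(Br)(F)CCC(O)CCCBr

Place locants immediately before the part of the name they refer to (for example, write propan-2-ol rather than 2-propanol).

The longest chain bearing the –OH group is 10 carbons long (decane).
An alcohol (–OH) is the principal characteristic group, giving the suffix -ol.
The numbering direction is chosen so that numbering from this end puts the hydroxyl group at C-4 rather than C-7.
This places the hydroxyl at C-4; bromo groups at C-1 and C-7; a fluoro group at C-7.
Prefixes are listed alphabetically: bromo, fluoro.
Assembling the pieces gives 1,7-dibromo-7-fluorodecan-4-ol.

1,7-dibromo-7-fluorodecan-4-ol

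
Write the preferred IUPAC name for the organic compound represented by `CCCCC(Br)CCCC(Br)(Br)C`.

2,2,6-tribromodecane

The longest continuous carbon chain has 10 atoms, so the parent hydride is decane.
Choose the numbering such that the substituent locant set {2,2,6} is lower than {5,9,9} at the first point of difference.
With this numbering: bromo groups at C-2 (×2) and C-6.
Putting it together: 2,2,6-tribromodecane.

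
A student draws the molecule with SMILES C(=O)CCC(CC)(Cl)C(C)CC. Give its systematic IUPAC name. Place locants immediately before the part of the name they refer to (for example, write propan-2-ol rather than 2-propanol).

4-chloro-4-ethyl-5-methylheptanal

Counting along the main chain through the –CHO group gives 7 carbons: the parent is heptane.
The principal characteristic group is an aldehyde (terminal –CHO), named with the suffix -al.
Number the chain so that the aldehyde carbon is C-1 by definition.
With this numbering: a chloro group at C-4; an ethyl group at C-4; a methyl group at C-5.
Substituent prefixes are cited in alphabetical order (multiplying prefixes like di-/tri- are ignored for ordering).
The name is 4-chloro-4-ethyl-5-methylheptanal.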